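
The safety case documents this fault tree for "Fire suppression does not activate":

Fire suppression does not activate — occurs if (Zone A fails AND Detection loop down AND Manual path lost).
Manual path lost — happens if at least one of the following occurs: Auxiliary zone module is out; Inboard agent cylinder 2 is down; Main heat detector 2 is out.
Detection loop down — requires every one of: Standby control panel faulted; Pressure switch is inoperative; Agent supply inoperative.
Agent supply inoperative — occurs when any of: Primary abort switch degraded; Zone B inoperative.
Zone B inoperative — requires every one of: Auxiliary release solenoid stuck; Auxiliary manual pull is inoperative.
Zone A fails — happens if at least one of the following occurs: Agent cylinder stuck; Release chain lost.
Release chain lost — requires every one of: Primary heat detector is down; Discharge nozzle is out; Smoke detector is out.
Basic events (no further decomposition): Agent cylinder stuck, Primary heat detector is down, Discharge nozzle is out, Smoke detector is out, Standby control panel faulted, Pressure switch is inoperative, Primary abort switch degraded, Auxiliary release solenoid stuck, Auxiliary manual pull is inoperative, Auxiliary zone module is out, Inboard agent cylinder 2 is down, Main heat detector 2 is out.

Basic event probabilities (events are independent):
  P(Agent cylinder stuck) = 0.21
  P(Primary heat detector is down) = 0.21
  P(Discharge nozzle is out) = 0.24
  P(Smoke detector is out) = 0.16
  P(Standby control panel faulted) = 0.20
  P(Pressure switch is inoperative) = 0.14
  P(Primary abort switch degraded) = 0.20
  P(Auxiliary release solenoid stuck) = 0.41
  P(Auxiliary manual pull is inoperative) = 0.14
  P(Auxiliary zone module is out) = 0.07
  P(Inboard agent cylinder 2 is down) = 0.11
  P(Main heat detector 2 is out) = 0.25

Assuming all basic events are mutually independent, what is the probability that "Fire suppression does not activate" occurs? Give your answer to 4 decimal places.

P(Release chain lost) [AND] = 0.21 × 0.24 × 0.16 = 0.008064
P(Zone A fails) [OR] = 1 − (1−0.21) × (1−0.008064) = 0.216371
P(Zone B inoperative) [AND] = 0.41 × 0.14 = 0.057400
P(Agent supply inoperative) [OR] = 1 − (1−0.20) × (1−0.057400) = 0.245920
P(Detection loop down) [AND] = 0.20 × 0.14 × 0.245920 = 0.006886
P(Manual path lost) [OR] = 1 − (1−0.07) × (1−0.11) × (1−0.25) = 0.379225
P(Fire suppression does not activate) [AND] = 0.216371 × 0.006886 × 0.379225 = 0.000565
Rounded to 4 decimal places: P(Fire suppression does not activate) ≈ 0.0006.

0.0006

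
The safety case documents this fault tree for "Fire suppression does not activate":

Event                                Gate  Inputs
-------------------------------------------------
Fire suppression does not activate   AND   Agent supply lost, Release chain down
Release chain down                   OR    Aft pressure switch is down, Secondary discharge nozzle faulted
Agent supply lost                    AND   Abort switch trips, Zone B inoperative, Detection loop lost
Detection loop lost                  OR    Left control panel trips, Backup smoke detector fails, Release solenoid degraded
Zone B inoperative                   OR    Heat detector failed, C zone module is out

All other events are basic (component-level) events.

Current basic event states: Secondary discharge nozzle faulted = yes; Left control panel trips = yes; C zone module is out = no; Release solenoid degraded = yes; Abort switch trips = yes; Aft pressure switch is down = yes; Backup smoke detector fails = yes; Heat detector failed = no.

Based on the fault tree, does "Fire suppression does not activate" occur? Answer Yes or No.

No

Zone B inoperative [OR]: Heat detector failed=not, C zone module is out=not → no input occurs → does not occur.
Detection loop lost [OR]: Left control panel trips=occurs, Backup smoke detector fails=occurs, Release solenoid degraded=occurs → at least one input occurs → occurs.
Agent supply lost [AND]: Abort switch trips=occurs, Zone B inoperative=not, Detection loop lost=occurs → not all inputs occur → does not occur.
Release chain down [OR]: Aft pressure switch is down=occurs, Secondary discharge nozzle faulted=occurs → at least one input occurs → occurs.
Fire suppression does not activate [AND]: Agent supply lost=not, Release chain down=occurs → not all inputs occur → does not occur.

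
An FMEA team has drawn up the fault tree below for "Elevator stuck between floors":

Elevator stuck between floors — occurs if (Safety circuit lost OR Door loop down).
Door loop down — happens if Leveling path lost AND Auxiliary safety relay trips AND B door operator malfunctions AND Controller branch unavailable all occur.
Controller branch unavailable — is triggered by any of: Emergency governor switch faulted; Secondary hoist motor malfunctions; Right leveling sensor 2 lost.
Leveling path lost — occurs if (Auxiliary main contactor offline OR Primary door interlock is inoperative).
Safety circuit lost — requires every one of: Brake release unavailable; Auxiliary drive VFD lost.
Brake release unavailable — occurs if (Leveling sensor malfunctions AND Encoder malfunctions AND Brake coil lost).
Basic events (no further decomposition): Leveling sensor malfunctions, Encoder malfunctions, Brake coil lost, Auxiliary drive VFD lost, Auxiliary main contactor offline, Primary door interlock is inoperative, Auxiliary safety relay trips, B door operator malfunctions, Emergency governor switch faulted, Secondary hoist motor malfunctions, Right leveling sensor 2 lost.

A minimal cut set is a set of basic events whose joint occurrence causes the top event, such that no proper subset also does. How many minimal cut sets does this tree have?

7

Brake release unavailable [AND]: one cut set from each child combined → 1 × 1 × 1 = 1 cut set(s).
Safety circuit lost [AND]: one cut set from each child combined → 1 × 1 = 1 cut set(s).
Leveling path lost [OR]: union of children's cut sets → 2 cut set(s).
Controller branch unavailable [OR]: union of children's cut sets → 3 cut set(s).
Door loop down [AND]: one cut set from each child combined → 2 × 1 × 1 × 3 = 6 cut set(s).
Elevator stuck between floors [OR]: union of children's cut sets → 7 cut set(s).
Minimal cut sets: {Auxiliary drive VFD lost, Brake coil lost, Encoder malfunctions, Leveling sensor malfunctions}; {Auxiliary main contactor offline, Auxiliary safety relay trips, B door operator malfunctions, Emergency governor switch faulted}; {Auxiliary main contactor offline, Auxiliary safety relay trips, B door operator malfunctions, Secondary hoist motor malfunctions}; {Auxiliary main contactor offline, Auxiliary safety relay trips, B door operator malfunctions, Right leveling sensor 2 lost}; {Auxiliary safety relay trips, B door operator malfunctions, Emergency governor switch faulted, Primary door interlock is inoperative}; {Auxiliary safety relay trips, B door operator malfunctions, Primary door interlock is inoperative, Secondary hoist motor malfunctions}; {Auxiliary safety relay trips, B door operator malfunctions, Primary door interlock is inoperative, Right leveling sensor 2 lost}.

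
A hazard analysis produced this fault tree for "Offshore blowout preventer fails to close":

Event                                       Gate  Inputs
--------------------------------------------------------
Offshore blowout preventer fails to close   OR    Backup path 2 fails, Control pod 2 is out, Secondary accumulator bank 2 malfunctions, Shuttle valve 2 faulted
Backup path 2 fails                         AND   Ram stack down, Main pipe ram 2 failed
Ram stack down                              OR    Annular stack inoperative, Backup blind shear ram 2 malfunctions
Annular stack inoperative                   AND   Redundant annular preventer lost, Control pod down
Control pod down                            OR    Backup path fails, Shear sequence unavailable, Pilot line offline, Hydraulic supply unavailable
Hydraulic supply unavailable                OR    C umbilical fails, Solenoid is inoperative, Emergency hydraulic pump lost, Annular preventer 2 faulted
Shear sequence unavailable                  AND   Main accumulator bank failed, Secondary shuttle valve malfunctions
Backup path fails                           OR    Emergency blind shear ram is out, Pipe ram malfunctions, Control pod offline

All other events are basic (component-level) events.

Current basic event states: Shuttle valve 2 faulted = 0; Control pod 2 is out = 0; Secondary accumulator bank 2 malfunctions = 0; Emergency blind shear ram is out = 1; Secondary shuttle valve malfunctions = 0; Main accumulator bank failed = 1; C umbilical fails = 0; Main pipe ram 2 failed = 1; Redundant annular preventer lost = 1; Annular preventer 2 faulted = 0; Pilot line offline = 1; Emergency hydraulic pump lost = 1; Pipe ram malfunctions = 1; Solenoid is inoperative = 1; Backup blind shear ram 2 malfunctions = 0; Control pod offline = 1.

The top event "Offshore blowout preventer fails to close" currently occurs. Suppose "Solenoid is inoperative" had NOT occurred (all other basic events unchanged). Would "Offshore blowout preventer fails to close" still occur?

Counterfactual: set "Solenoid is inoperative" to not occurred.
Backup path fails [OR]: Emergency blind shear ram is out=occurs, Pipe ram malfunctions=occurs, Control pod offline=occurs → at least one input occurs → occurs.
Shear sequence unavailable [AND]: Main accumulator bank failed=occurs, Secondary shuttle valve malfunctions=not → not all inputs occur → does not occur.
Hydraulic supply unavailable [OR]: C umbilical fails=not, Solenoid is inoperative=not, Emergency hydraulic pump lost=occurs, Annular preventer 2 faulted=not → at least one input occurs → occurs.
Control pod down [OR]: Backup path fails=occurs, Shear sequence unavailable=not, Pilot line offline=occurs, Hydraulic supply unavailable=occurs → at least one input occurs → occurs.
Annular stack inoperative [AND]: Redundant annular preventer lost=occurs, Control pod down=occurs → all inputs occur → occurs.
Ram stack down [OR]: Annular stack inoperative=occurs, Backup blind shear ram 2 malfunctions=not → at least one input occurs → occurs.
Backup path 2 fails [AND]: Ram stack down=occurs, Main pipe ram 2 failed=occurs → all inputs occur → occurs.
Offshore blowout preventer fails to close [OR]: Backup path 2 fails=occurs, Control pod 2 is out=not, Secondary accumulator bank 2 malfunctions=not, Shuttle valve 2 faulted=not → at least one input occurs → occurs.

Yes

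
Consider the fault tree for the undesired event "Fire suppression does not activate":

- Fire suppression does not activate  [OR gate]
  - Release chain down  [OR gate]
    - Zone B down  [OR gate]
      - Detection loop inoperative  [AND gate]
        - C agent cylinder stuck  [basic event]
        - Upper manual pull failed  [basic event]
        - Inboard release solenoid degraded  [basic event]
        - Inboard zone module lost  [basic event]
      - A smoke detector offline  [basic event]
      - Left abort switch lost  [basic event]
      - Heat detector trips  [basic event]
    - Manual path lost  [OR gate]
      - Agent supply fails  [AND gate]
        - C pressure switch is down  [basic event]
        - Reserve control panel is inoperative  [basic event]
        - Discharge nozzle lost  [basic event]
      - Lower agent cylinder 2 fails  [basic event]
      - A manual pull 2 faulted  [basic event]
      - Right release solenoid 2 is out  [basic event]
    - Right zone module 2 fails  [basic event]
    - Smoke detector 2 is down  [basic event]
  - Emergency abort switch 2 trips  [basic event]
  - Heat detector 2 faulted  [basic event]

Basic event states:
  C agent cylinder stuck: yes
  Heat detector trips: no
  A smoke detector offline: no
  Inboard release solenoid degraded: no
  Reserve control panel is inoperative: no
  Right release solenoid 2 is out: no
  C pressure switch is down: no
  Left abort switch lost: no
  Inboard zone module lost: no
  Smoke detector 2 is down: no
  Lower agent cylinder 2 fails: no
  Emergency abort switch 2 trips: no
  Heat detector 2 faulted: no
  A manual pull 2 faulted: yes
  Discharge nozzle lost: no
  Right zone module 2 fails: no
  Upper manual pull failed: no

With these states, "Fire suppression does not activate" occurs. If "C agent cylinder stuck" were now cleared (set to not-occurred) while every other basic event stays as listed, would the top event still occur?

Counterfactual: set "C agent cylinder stuck" to not occurred.
Detection loop inoperative [AND]: C agent cylinder stuck=not, Upper manual pull failed=not, Inboard release solenoid degraded=not, Inboard zone module lost=not → not all inputs occur → does not occur.
Zone B down [OR]: Detection loop inoperative=not, A smoke detector offline=not, Left abort switch lost=not, Heat detector trips=not → no input occurs → does not occur.
Agent supply fails [AND]: C pressure switch is down=not, Reserve control panel is inoperative=not, Discharge nozzle lost=not → not all inputs occur → does not occur.
Manual path lost [OR]: Agent supply fails=not, Lower agent cylinder 2 fails=not, A manual pull 2 faulted=occurs, Right release solenoid 2 is out=not → at least one input occurs → occurs.
Release chain down [OR]: Zone B down=not, Manual path lost=occurs, Right zone module 2 fails=not, Smoke detector 2 is down=not → at least one input occurs → occurs.
Fire suppression does not activate [OR]: Release chain down=occurs, Emergency abort switch 2 trips=not, Heat detector 2 faulted=not → at least one input occurs → occurs.

Yes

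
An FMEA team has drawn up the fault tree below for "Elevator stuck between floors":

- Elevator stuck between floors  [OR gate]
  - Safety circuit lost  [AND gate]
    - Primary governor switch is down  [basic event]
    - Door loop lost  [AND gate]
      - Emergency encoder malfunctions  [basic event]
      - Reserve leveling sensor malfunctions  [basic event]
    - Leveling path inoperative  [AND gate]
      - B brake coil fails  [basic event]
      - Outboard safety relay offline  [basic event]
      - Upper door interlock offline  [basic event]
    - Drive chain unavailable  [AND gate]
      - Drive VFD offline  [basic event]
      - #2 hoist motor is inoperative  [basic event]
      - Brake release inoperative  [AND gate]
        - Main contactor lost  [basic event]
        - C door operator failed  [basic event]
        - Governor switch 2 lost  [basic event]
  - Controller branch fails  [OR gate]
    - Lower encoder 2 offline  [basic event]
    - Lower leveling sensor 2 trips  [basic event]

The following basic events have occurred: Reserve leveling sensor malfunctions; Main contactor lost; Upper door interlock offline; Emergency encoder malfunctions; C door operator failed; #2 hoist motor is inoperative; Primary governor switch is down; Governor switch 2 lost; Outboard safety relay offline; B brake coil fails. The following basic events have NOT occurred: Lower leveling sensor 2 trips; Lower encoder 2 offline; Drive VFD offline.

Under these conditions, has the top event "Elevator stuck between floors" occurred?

Door loop lost [AND]: Emergency encoder malfunctions=occurs, Reserve leveling sensor malfunctions=occurs → all inputs occur → occurs.
Leveling path inoperative [AND]: B brake coil fails=occurs, Outboard safety relay offline=occurs, Upper door interlock offline=occurs → all inputs occur → occurs.
Brake release inoperative [AND]: Main contactor lost=occurs, C door operator failed=occurs, Governor switch 2 lost=occurs → all inputs occur → occurs.
Drive chain unavailable [AND]: Drive VFD offline=not, #2 hoist motor is inoperative=occurs, Brake release inoperative=occurs → not all inputs occur → does not occur.
Safety circuit lost [AND]: Primary governor switch is down=occurs, Door loop lost=occurs, Leveling path inoperative=occurs, Drive chain unavailable=not → not all inputs occur → does not occur.
Controller branch fails [OR]: Lower encoder 2 offline=not, Lower leveling sensor 2 trips=not → no input occurs → does not occur.
Elevator stuck between floors [OR]: Safety circuit lost=not, Controller branch fails=not → no input occurs → does not occur.

No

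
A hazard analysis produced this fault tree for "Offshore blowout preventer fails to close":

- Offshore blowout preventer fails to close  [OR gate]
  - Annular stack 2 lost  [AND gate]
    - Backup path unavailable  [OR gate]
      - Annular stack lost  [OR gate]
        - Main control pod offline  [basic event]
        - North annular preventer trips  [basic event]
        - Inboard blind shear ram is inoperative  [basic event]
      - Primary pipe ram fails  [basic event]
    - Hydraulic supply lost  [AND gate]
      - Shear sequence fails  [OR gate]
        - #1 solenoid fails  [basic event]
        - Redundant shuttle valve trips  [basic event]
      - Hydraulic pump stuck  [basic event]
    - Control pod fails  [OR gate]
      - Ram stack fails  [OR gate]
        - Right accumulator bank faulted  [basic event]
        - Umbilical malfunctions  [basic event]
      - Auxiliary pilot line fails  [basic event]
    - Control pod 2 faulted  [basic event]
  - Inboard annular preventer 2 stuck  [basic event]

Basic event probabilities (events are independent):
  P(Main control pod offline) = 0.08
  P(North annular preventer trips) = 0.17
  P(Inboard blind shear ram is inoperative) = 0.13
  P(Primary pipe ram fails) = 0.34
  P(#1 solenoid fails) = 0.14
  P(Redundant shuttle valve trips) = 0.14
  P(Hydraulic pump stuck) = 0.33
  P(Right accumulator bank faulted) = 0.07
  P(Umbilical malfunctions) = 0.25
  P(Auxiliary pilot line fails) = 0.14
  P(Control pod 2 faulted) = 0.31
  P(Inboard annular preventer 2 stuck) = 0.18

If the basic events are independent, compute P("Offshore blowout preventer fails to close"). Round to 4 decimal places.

0.1849

P(Annular stack lost) [OR] = 1 − (1−0.08) × (1−0.17) × (1−0.13) = 0.335668
P(Backup path unavailable) [OR] = 1 − (1−0.335668) × (1−0.34) = 0.561541
P(Shear sequence fails) [OR] = 1 − (1−0.14) × (1−0.14) = 0.260400
P(Hydraulic supply lost) [AND] = 0.260400 × 0.33 = 0.085932
P(Ram stack fails) [OR] = 1 − (1−0.07) × (1−0.25) = 0.302500
P(Control pod fails) [OR] = 1 − (1−0.302500) × (1−0.14) = 0.400150
P(Annular stack 2 lost) [AND] = 0.561541 × 0.085932 × 0.400150 × 0.31 = 0.005986
P(Offshore blowout preventer fails to close) [OR] = 1 − (1−0.005986) × (1−0.18) = 0.184909
Rounded to 4 decimal places: P(Offshore blowout preventer fails to close) ≈ 0.1849.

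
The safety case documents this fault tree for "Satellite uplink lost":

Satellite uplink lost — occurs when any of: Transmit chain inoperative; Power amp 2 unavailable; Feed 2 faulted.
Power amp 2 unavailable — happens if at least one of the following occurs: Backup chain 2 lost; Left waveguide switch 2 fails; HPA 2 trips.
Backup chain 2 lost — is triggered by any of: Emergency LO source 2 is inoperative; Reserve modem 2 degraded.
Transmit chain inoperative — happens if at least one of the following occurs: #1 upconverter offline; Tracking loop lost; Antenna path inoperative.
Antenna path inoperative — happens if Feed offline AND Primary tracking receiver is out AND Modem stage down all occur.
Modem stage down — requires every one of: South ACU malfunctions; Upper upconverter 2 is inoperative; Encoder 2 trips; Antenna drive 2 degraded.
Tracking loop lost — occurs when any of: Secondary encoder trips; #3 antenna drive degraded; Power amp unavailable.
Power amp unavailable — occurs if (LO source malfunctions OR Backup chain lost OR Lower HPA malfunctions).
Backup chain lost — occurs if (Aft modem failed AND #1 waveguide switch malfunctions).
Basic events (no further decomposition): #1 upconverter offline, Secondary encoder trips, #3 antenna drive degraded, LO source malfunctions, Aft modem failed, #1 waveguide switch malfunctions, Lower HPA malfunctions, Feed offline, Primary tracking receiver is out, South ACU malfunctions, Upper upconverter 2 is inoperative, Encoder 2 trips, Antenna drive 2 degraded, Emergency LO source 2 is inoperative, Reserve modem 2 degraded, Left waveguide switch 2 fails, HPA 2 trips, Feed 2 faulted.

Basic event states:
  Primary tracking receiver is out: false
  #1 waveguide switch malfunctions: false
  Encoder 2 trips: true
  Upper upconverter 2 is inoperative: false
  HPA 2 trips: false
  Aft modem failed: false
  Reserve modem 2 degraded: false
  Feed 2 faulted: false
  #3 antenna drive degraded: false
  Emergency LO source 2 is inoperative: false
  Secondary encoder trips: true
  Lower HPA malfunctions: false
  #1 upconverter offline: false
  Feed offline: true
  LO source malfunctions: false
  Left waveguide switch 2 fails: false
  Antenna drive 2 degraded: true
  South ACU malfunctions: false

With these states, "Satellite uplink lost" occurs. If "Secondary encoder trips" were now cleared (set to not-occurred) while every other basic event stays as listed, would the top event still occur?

No

Counterfactual: set "Secondary encoder trips" to not occurred.
Backup chain lost [AND]: Aft modem failed=not, #1 waveguide switch malfunctions=not → not all inputs occur → does not occur.
Power amp unavailable [OR]: LO source malfunctions=not, Backup chain lost=not, Lower HPA malfunctions=not → no input occurs → does not occur.
Tracking loop lost [OR]: Secondary encoder trips=not, #3 antenna drive degraded=not, Power amp unavailable=not → no input occurs → does not occur.
Modem stage down [AND]: South ACU malfunctions=not, Upper upconverter 2 is inoperative=not, Encoder 2 trips=occurs, Antenna drive 2 degraded=occurs → not all inputs occur → does not occur.
Antenna path inoperative [AND]: Feed offline=occurs, Primary tracking receiver is out=not, Modem stage down=not → not all inputs occur → does not occur.
Transmit chain inoperative [OR]: #1 upconverter offline=not, Tracking loop lost=not, Antenna path inoperative=not → no input occurs → does not occur.
Backup chain 2 lost [OR]: Emergency LO source 2 is inoperative=not, Reserve modem 2 degraded=not → no input occurs → does not occur.
Power amp 2 unavailable [OR]: Backup chain 2 lost=not, Left waveguide switch 2 fails=not, HPA 2 trips=not → no input occurs → does not occur.
Satellite uplink lost [OR]: Transmit chain inoperative=not, Power amp 2 unavailable=not, Feed 2 faulted=not → no input occurs → does not occur.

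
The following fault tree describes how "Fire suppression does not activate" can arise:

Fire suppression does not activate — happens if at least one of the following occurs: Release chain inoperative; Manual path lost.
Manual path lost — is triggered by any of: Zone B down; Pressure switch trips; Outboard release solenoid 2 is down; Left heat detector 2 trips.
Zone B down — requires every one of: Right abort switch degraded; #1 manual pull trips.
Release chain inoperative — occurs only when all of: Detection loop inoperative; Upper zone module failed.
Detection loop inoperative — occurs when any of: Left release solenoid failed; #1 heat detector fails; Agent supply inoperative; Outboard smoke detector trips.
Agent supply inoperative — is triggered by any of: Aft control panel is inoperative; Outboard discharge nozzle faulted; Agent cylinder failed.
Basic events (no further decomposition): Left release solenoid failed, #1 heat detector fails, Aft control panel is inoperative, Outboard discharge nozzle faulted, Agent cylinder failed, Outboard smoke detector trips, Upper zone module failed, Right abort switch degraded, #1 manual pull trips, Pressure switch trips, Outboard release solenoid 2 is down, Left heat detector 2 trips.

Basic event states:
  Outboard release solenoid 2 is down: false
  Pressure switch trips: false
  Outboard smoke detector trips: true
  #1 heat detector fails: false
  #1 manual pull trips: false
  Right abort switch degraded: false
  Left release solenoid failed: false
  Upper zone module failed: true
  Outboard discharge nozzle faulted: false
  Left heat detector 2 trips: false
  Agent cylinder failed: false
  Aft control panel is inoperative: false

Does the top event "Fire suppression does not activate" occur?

Yes

Agent supply inoperative [OR]: Aft control panel is inoperative=not, Outboard discharge nozzle faulted=not, Agent cylinder failed=not → no input occurs → does not occur.
Detection loop inoperative [OR]: Left release solenoid failed=not, #1 heat detector fails=not, Agent supply inoperative=not, Outboard smoke detector trips=occurs → at least one input occurs → occurs.
Release chain inoperative [AND]: Detection loop inoperative=occurs, Upper zone module failed=occurs → all inputs occur → occurs.
Zone B down [AND]: Right abort switch degraded=not, #1 manual pull trips=not → not all inputs occur → does not occur.
Manual path lost [OR]: Zone B down=not, Pressure switch trips=not, Outboard release solenoid 2 is down=not, Left heat detector 2 trips=not → no input occurs → does not occur.
Fire suppression does not activate [OR]: Release chain inoperative=occurs, Manual path lost=not → at least one input occurs → occurs.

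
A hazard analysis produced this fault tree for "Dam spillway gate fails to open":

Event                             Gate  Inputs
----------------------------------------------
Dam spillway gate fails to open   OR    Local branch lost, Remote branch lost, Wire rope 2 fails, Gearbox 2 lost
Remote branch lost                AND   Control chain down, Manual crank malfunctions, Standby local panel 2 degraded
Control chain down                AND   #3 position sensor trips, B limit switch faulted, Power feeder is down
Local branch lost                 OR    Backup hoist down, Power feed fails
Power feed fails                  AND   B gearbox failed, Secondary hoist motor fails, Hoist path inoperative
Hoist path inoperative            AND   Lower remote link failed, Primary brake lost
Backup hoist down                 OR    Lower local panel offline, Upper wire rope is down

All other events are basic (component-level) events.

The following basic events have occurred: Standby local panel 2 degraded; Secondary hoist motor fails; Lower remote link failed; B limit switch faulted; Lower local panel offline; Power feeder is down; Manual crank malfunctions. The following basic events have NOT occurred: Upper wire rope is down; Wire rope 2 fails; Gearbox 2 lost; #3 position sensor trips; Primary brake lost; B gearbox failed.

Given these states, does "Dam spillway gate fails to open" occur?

Yes

Backup hoist down [OR]: Lower local panel offline=occurs, Upper wire rope is down=not → at least one input occurs → occurs.
Hoist path inoperative [AND]: Lower remote link failed=occurs, Primary brake lost=not → not all inputs occur → does not occur.
Power feed fails [AND]: B gearbox failed=not, Secondary hoist motor fails=occurs, Hoist path inoperative=not → not all inputs occur → does not occur.
Local branch lost [OR]: Backup hoist down=occurs, Power feed fails=not → at least one input occurs → occurs.
Control chain down [AND]: #3 position sensor trips=not, B limit switch faulted=occurs, Power feeder is down=occurs → not all inputs occur → does not occur.
Remote branch lost [AND]: Control chain down=not, Manual crank malfunctions=occurs, Standby local panel 2 degraded=occurs → not all inputs occur → does not occur.
Dam spillway gate fails to open [OR]: Local branch lost=occurs, Remote branch lost=not, Wire rope 2 fails=not, Gearbox 2 lost=not → at least one input occurs → occurs.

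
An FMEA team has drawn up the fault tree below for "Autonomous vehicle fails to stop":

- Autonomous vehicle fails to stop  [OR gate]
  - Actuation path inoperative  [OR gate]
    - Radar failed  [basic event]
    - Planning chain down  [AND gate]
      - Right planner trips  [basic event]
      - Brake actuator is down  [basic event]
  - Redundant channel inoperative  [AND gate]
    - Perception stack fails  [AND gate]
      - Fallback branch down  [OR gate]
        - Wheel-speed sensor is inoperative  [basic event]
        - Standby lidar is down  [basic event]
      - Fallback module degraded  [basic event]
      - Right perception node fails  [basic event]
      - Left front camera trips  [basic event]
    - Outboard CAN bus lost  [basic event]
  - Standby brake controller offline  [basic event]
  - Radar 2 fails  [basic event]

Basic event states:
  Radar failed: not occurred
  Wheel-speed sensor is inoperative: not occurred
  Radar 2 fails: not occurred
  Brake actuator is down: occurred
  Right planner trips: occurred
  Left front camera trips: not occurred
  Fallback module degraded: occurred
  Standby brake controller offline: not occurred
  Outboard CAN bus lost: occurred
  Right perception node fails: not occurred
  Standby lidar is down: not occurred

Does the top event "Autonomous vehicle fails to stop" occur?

Yes

Planning chain down [AND]: Right planner trips=occurs, Brake actuator is down=occurs → all inputs occur → occurs.
Actuation path inoperative [OR]: Radar failed=not, Planning chain down=occurs → at least one input occurs → occurs.
Fallback branch down [OR]: Wheel-speed sensor is inoperative=not, Standby lidar is down=not → no input occurs → does not occur.
Perception stack fails [AND]: Fallback branch down=not, Fallback module degraded=occurs, Right perception node fails=not, Left front camera trips=not → not all inputs occur → does not occur.
Redundant channel inoperative [AND]: Perception stack fails=not, Outboard CAN bus lost=occurs → not all inputs occur → does not occur.
Autonomous vehicle fails to stop [OR]: Actuation path inoperative=occurs, Redundant channel inoperative=not, Standby brake controller offline=not, Radar 2 fails=not → at least one input occurs → occurs.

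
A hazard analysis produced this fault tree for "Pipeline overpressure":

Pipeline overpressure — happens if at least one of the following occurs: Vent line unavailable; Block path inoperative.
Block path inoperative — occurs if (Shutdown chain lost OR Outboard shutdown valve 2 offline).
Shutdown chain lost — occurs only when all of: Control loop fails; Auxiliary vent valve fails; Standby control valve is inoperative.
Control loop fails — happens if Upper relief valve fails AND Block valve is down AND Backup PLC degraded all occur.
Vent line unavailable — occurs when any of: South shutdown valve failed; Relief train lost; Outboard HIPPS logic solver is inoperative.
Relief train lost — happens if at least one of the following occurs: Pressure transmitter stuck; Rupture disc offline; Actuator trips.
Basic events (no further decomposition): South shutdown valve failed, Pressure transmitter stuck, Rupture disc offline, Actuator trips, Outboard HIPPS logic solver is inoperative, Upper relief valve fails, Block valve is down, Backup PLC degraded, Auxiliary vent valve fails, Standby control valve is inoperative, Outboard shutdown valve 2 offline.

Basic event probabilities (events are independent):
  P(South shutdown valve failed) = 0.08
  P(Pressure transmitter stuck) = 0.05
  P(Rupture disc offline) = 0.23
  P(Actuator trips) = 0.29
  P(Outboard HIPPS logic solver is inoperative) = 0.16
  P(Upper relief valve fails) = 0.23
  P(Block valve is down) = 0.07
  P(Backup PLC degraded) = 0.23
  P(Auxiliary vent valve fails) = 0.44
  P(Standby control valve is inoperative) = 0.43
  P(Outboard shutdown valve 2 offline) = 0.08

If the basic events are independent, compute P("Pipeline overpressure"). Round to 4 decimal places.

P(Relief train lost) [OR] = 1 − (1−0.05) × (1−0.23) × (1−0.29) = 0.480635
P(Vent line unavailable) [OR] = 1 − (1−0.08) × (1−0.480635) × (1−0.16) = 0.598635
P(Control loop fails) [AND] = 0.23 × 0.07 × 0.23 = 0.003703
P(Shutdown chain lost) [AND] = 0.003703 × 0.44 × 0.43 = 0.000701
P(Block path inoperative) [OR] = 1 − (1−0.000701) × (1−0.08) = 0.080645
P(Pipeline overpressure) [OR] = 1 − (1−0.598635) × (1−0.080645) = 0.631003
Rounded to 4 decimal places: P(Pipeline overpressure) ≈ 0.6310.

0.6310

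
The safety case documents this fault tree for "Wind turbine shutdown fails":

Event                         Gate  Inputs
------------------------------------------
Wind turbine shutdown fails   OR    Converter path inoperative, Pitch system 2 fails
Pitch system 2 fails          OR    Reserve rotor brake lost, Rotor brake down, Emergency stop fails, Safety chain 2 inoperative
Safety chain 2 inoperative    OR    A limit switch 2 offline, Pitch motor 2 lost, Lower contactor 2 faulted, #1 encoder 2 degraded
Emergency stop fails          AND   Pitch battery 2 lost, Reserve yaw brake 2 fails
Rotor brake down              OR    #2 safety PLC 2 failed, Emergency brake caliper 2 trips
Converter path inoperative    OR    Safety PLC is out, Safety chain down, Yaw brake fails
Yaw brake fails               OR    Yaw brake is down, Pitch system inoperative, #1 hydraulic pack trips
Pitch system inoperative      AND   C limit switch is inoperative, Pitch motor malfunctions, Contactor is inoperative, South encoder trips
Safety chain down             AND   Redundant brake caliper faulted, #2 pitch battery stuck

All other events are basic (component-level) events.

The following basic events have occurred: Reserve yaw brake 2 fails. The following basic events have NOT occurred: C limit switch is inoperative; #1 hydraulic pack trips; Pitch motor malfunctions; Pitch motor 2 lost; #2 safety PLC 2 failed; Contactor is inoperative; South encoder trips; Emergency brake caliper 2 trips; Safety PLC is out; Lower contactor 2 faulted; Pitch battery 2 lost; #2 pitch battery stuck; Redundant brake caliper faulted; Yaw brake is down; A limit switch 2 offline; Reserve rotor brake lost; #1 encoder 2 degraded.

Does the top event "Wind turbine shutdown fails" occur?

No

Safety chain down [AND]: Redundant brake caliper faulted=not, #2 pitch battery stuck=not → not all inputs occur → does not occur.
Pitch system inoperative [AND]: C limit switch is inoperative=not, Pitch motor malfunctions=not, Contactor is inoperative=not, South encoder trips=not → not all inputs occur → does not occur.
Yaw brake fails [OR]: Yaw brake is down=not, Pitch system inoperative=not, #1 hydraulic pack trips=not → no input occurs → does not occur.
Converter path inoperative [OR]: Safety PLC is out=not, Safety chain down=not, Yaw brake fails=not → no input occurs → does not occur.
Rotor brake down [OR]: #2 safety PLC 2 failed=not, Emergency brake caliper 2 trips=not → no input occurs → does not occur.
Emergency stop fails [AND]: Pitch battery 2 lost=not, Reserve yaw brake 2 fails=occurs → not all inputs occur → does not occur.
Safety chain 2 inoperative [OR]: A limit switch 2 offline=not, Pitch motor 2 lost=not, Lower contactor 2 faulted=not, #1 encoder 2 degraded=not → no input occurs → does not occur.
Pitch system 2 fails [OR]: Reserve rotor brake lost=not, Rotor brake down=not, Emergency stop fails=not, Safety chain 2 inoperative=not → no input occurs → does not occur.
Wind turbine shutdown fails [OR]: Converter path inoperative=not, Pitch system 2 fails=not → no input occurs → does not occur.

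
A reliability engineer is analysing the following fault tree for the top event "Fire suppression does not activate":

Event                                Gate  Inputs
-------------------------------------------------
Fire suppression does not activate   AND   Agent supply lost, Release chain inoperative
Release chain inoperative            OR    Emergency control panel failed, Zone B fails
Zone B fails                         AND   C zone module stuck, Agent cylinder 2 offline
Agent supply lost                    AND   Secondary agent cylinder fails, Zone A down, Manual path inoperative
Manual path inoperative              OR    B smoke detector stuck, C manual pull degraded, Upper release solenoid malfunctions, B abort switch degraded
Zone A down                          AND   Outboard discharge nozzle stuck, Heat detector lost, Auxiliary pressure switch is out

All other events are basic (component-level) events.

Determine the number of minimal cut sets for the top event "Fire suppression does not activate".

8

Zone A down [AND]: one cut set from each child combined → 1 × 1 × 1 = 1 cut set(s).
Manual path inoperative [OR]: union of children's cut sets → 4 cut set(s).
Agent supply lost [AND]: one cut set from each child combined → 1 × 1 × 4 = 4 cut set(s).
Zone B fails [AND]: one cut set from each child combined → 1 × 1 = 1 cut set(s).
Release chain inoperative [OR]: union of children's cut sets → 2 cut set(s).
Fire suppression does not activate [AND]: one cut set from each child combined → 4 × 2 = 8 cut set(s).
Minimal cut sets: {Auxiliary pressure switch is out, B smoke detector stuck, Emergency control panel failed, Heat detector lost, Outboard discharge nozzle stuck, Secondary agent cylinder fails}; {Agent cylinder 2 offline, Auxiliary pressure switch is out, B smoke detector stuck, C zone module stuck, Heat detector lost, Outboard discharge nozzle stuck, Secondary agent cylinder fails}; {Auxiliary pressure switch is out, C manual pull degraded, Emergency control panel failed, Heat detector lost, Outboard discharge nozzle stuck, Secondary agent cylinder fails}; {Agent cylinder 2 offline, Auxiliary pressure switch is out, C manual pull degraded, C zone module stuck, Heat detector lost, Outboard discharge nozzle stuck, Secondary agent cylinder fails}; {Auxiliary pressure switch is out, Emergency control panel failed, Heat detector lost, Outboard discharge nozzle stuck, Secondary agent cylinder fails, Upper release solenoid malfunctions}; {Agent cylinder 2 offline, Auxiliary pressure switch is out, C zone module stuck, Heat detector lost, Outboard discharge nozzle stuck, Secondary agent cylinder fails, Upper release solenoid malfunctions}; {Auxiliary pressure switch is out, B abort switch degraded, Emergency control panel failed, Heat detector lost, Outboard discharge nozzle stuck, Secondary agent cylinder fails}; {Agent cylinder 2 offline, Auxiliary pressure switch is out, B abort switch degraded, C zone module stuck, Heat detector lost, Outboard discharge nozzle stuck, Secondary agent cylinder fails}.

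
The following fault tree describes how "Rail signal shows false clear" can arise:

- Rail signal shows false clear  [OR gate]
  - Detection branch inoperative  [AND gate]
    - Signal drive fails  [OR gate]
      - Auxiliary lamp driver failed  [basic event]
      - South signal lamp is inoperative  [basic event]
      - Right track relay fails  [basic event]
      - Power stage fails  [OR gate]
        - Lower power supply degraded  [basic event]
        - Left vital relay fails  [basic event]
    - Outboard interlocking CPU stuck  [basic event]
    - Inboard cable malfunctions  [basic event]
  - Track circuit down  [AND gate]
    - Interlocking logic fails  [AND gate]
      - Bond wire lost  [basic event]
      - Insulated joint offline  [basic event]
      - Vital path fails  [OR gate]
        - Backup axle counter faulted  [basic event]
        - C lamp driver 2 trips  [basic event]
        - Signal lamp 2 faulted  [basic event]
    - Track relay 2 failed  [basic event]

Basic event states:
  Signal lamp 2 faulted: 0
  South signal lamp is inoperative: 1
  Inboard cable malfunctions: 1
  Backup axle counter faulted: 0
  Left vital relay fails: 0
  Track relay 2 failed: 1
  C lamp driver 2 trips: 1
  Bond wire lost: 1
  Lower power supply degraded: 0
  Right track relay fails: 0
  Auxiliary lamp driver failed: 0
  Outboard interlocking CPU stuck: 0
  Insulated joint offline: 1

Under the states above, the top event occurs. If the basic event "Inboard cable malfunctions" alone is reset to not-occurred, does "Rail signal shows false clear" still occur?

Counterfactual: set "Inboard cable malfunctions" to not occurred.
Power stage fails [OR]: Lower power supply degraded=not, Left vital relay fails=not → no input occurs → does not occur.
Signal drive fails [OR]: Auxiliary lamp driver failed=not, South signal lamp is inoperative=occurs, Right track relay fails=not, Power stage fails=not → at least one input occurs → occurs.
Detection branch inoperative [AND]: Signal drive fails=occurs, Outboard interlocking CPU stuck=not, Inboard cable malfunctions=not → not all inputs occur → does not occur.
Vital path fails [OR]: Backup axle counter faulted=not, C lamp driver 2 trips=occurs, Signal lamp 2 faulted=not → at least one input occurs → occurs.
Interlocking logic fails [AND]: Bond wire lost=occurs, Insulated joint offline=occurs, Vital path fails=occurs → all inputs occur → occurs.
Track circuit down [AND]: Interlocking logic fails=occurs, Track relay 2 failed=occurs → all inputs occur → occurs.
Rail signal shows false clear [OR]: Detection branch inoperative=not, Track circuit down=occurs → at least one input occurs → occurs.

Yes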